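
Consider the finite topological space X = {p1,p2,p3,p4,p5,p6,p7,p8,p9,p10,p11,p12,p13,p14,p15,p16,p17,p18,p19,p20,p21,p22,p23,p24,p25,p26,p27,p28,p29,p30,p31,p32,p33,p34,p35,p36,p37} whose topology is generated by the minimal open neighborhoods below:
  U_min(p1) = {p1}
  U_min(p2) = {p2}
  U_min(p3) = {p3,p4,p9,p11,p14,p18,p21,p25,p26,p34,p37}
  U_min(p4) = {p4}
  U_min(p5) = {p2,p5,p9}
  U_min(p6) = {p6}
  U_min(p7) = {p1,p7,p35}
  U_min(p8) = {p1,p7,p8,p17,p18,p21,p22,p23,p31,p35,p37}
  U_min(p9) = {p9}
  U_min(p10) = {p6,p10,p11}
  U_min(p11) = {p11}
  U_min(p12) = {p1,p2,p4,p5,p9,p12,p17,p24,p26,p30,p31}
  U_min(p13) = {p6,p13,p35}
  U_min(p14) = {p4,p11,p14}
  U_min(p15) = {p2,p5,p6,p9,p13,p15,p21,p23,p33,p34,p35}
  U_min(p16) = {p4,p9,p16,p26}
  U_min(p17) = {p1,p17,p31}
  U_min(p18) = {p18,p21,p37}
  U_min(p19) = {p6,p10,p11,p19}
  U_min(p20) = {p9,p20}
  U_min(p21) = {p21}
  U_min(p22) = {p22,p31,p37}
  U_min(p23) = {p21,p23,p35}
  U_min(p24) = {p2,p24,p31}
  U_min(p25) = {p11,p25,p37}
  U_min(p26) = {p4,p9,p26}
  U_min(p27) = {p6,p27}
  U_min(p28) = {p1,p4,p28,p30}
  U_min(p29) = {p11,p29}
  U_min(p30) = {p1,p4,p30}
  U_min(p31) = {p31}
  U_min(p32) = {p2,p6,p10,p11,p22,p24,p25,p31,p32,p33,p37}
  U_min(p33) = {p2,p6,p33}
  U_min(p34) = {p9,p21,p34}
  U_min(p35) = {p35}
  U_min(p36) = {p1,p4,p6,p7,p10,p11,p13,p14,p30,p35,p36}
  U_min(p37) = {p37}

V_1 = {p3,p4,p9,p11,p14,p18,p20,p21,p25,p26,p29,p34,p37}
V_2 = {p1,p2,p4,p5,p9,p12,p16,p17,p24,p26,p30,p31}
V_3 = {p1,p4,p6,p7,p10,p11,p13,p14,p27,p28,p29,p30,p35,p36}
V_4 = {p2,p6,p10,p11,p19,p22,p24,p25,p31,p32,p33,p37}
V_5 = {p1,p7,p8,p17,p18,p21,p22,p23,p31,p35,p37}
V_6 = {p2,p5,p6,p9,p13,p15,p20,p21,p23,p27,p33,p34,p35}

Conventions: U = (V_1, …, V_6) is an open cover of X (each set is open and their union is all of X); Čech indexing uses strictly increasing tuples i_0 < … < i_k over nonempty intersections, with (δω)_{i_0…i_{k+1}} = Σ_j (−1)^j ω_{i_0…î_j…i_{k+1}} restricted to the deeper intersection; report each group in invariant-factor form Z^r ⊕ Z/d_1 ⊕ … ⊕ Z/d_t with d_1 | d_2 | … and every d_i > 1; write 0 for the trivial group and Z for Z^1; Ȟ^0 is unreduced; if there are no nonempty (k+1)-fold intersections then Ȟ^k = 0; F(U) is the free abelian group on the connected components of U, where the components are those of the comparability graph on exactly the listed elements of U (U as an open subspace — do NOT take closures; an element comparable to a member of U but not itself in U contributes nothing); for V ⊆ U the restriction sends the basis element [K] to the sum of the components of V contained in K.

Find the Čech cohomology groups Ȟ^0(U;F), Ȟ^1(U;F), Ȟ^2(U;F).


Ȟ^0(U;F) ≅ Z, Ȟ^1(U;F) ≅ 0 and Ȟ^2(U;F) ≅ Z/2

cover nerve:
  V12={p4,p9,p26} V13={p4,p11,p14,p29} V14={p11,p25,p37} V15={p18,p21,p37} V16={p9,p20,p21,p34} V23={p1,p4,p30} V24={p2,p24,p31} V25={p1,p17,p31} V26={p2,p5,p9} V34={p6,p10,p11} V35={p1,p7,p35} V36={p6,p13,p27,p35} V45={p22,p31,p37} V46={p2,p6,p33} V56={p21,p23,p35}
  V123={p4} V126={p9} V134={p11} V145={p37} V156={p21} V235={p1} V245={p31} V246={p2} V346={p6} V356={p35}
components per intersection:
  V1: {p3,p4,p9,p11,p14,p18,p20,p21,p25,p26,p29,p34,p37}
  V2: {p1,p2,p4,p5,p9,p12,p16,p17,p24,p26,p30,p31}
  V3: {p1,p4,p6,p7,p10,p11,p13,p14,p27,p28,p29,p30,p35,p36}
  V4: {p2,p6,p10,p11,p19,p22,p24,p25,p31,p32,p33,p37}
  V5: {p1,p7,p8,p17,p18,p21,p22,p23,p31,p35,p37}
  V6: {p2,p5,p6,p9,p13,p15,p20,p21,p23,p27,p33,p34,p35}
  V12: {p4,p9,p26}
  V13: {p4,p11,p14,p29}
  V14: {p11,p25,p37}
  V15: {p18,p21,p37}
  V16: {p9,p20,p21,p34}
  V23: {p1,p4,p30}
  V24: {p2,p24,p31}
  V25: {p1,p17,p31}
  V26: {p2,p5,p9}
  V34: {p6,p10,p11}
  V35: {p1,p7,p35}
  V36: {p6,p13,p27,p35}
  V45: {p22,p31,p37}
  V46: {p2,p6,p33}
  V56: {p21,p23,p35}
  V123: {p4}
  V126: {p9}
  V134: {p11}
  V145: {p37}
  V156: {p21}
  V235: {p1}
  V245: {p31}
  V246: {p2}
  V346: {p6}
  V356: {p35}
C dims 6,15,10; δ0: rk 5, SNF 1^5; δ1: rk 10, SNF 1^9·2
Ȟ^0: (6−5)−0=1 ⇒ Z
Ȟ^1: (15−10)−5=0 ⇒ 0
Ȟ^2: (10−0)−10=0 plus torsion [2] ⇒ Z/2


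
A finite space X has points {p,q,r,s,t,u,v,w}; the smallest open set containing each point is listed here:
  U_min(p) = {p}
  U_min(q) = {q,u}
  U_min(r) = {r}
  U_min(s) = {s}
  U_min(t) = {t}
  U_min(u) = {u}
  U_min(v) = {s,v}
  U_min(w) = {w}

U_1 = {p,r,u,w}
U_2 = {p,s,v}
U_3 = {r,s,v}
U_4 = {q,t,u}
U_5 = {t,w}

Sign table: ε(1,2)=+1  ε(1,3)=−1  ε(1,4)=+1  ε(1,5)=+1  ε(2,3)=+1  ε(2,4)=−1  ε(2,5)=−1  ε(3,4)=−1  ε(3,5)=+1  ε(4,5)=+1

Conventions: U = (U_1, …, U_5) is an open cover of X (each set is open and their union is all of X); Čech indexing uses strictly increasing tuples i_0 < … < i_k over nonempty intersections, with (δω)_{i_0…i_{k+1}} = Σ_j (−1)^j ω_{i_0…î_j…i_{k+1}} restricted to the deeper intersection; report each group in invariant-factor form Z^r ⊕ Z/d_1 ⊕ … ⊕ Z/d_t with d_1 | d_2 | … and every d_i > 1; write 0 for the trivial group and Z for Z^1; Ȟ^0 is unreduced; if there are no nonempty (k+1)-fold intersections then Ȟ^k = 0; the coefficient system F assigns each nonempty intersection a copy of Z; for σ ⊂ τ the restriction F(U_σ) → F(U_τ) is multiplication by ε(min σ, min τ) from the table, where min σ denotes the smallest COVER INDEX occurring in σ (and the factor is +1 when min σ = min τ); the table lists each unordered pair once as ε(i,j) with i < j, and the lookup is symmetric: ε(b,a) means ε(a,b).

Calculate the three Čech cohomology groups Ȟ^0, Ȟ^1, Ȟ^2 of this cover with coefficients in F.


intersection data:
  U12={p} U13={r} U14={u} U15={w} U23={s,v} U45={t}
C dims 5,6; δ0: rk 5, SNF 1^4·2
Ȟ^0 = (5 − 5) − 0 = 0, so Ȟ^0 ≅ 0
Ȟ^1 = (6 − 0) − 5 = 1 plus torsion [2], so Ȟ^1 ≅ Z ⊕ Z/2
Ȟ^2 = (0 − 0) − 0 = 0, so Ȟ^2 ≅ 0

Ȟ^0 = 0, Ȟ^1 = Z ⊕ Z/2 and Ȟ^2 = 0


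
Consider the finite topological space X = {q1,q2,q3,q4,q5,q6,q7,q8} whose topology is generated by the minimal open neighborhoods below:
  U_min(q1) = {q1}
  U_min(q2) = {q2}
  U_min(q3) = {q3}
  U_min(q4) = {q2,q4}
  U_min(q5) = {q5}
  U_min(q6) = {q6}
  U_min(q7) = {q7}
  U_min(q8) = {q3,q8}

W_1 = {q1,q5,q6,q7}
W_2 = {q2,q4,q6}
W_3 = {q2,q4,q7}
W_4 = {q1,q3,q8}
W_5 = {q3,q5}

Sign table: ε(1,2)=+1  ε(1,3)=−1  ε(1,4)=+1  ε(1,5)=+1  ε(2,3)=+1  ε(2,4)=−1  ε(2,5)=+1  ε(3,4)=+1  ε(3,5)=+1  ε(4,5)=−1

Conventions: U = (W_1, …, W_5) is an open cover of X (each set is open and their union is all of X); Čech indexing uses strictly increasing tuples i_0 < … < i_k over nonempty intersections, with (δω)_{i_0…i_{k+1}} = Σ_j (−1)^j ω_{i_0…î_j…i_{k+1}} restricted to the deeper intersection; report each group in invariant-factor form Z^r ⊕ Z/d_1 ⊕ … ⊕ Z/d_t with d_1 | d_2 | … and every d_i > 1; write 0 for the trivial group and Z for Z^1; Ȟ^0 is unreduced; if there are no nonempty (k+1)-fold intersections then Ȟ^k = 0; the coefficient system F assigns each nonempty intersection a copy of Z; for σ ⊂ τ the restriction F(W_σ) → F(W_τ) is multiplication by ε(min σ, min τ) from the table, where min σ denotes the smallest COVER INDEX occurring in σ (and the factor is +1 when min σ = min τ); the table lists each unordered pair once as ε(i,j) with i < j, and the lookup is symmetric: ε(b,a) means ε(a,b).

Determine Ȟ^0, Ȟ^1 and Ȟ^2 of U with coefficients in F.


nonempty intersections:
  W12={q6} W13={q7} W14={q1} W15={q5} W23={q2,q4} W45={q3}
C dims 5,6; δ0: rk 5, SNF 1^4·2
Ȟ^0: (5−5)−0=0 ⇒ 0
Ȟ^1: (6−0)−5=1 plus torsion [2] ⇒ Z ⊕ Z/2
Ȟ^2: (0−0)−0=0 ⇒ 0

Ȟ^0 = 0, Ȟ^1 = Z ⊕ Z/2, Ȟ^2 = 0


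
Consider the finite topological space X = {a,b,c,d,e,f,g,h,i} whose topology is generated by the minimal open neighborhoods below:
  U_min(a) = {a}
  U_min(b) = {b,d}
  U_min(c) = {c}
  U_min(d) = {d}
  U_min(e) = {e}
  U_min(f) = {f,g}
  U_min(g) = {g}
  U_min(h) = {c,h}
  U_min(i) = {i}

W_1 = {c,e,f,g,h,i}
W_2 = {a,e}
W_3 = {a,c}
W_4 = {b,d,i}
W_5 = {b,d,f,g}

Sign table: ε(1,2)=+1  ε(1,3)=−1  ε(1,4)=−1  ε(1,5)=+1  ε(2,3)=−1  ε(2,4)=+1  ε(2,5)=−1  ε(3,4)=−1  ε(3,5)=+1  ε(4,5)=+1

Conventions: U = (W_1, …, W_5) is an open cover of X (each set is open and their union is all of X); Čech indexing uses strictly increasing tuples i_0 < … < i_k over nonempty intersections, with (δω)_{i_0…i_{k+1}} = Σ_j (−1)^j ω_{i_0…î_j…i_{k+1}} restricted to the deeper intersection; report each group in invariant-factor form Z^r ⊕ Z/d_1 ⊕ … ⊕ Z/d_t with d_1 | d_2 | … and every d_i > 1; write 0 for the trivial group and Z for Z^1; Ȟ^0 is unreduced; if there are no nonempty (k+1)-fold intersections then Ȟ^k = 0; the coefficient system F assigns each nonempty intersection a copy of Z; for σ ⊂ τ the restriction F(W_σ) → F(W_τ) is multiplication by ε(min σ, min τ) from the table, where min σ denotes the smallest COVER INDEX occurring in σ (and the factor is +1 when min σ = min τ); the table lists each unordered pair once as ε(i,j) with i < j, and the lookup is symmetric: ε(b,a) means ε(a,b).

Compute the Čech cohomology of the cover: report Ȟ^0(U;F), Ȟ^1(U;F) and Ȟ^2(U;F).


nonempty intersections:
  W12={e} W13={c} W14={i} W15={f,g} W23={a} W45={b,d}
C dims 5,6; δ0: rk 5, SNF 1^4·2
Ȟ^0: (5−5)−0=0 ⇒ 0
Ȟ^1: (6−0)−5=1 plus torsion [2] ⇒ Z ⊕ Z/2
Ȟ^2: (0−0)−0=0 ⇒ 0

Ȟ^0 ≅ 0, Ȟ^1 ≅ Z ⊕ Z/2, Ȟ^2 ≅ 0


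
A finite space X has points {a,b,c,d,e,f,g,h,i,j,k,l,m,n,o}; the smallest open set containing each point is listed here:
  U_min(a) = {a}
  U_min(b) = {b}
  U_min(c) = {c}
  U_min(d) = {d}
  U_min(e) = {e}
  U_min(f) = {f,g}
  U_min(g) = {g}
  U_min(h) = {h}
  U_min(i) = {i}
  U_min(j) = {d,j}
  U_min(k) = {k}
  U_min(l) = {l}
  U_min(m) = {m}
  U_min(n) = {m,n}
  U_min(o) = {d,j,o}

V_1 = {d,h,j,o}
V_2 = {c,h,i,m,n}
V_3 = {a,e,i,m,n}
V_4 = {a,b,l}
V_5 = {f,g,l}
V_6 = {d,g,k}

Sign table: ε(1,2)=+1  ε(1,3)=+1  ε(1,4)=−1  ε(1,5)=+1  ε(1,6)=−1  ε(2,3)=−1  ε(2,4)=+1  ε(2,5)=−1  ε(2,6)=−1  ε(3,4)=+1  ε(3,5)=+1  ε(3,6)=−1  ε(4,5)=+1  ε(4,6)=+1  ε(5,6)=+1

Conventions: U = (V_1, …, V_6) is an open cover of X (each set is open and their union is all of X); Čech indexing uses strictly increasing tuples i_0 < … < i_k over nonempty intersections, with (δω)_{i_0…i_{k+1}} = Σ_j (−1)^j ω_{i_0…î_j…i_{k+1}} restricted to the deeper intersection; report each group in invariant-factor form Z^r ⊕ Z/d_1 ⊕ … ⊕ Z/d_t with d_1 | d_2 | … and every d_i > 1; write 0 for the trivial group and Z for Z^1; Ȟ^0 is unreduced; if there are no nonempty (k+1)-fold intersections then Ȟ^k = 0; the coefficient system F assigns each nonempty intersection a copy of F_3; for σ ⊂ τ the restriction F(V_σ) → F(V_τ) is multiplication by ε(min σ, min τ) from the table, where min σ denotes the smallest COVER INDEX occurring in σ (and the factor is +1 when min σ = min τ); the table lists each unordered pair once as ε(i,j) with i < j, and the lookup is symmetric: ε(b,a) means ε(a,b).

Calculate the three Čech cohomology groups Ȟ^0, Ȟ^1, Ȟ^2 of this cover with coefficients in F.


nerve simplices:
  V12={h} V16={d} V23={i,m,n} V34={a} V45={l} V56={g}
C dims 6,6; δ0: rk_F3 5
degree 0: 6−5−0 = 1 → Ȟ^0 ≅ Z/3
degree 1: 6−0−5 = 1 → Ȟ^1 ≅ Z/3
degree 2: 0−0−0 = 0 → Ȟ^2 ≅ 0

Ȟ^0 = Z/3, Ȟ^1 = Z/3, Ȟ^2 = 0


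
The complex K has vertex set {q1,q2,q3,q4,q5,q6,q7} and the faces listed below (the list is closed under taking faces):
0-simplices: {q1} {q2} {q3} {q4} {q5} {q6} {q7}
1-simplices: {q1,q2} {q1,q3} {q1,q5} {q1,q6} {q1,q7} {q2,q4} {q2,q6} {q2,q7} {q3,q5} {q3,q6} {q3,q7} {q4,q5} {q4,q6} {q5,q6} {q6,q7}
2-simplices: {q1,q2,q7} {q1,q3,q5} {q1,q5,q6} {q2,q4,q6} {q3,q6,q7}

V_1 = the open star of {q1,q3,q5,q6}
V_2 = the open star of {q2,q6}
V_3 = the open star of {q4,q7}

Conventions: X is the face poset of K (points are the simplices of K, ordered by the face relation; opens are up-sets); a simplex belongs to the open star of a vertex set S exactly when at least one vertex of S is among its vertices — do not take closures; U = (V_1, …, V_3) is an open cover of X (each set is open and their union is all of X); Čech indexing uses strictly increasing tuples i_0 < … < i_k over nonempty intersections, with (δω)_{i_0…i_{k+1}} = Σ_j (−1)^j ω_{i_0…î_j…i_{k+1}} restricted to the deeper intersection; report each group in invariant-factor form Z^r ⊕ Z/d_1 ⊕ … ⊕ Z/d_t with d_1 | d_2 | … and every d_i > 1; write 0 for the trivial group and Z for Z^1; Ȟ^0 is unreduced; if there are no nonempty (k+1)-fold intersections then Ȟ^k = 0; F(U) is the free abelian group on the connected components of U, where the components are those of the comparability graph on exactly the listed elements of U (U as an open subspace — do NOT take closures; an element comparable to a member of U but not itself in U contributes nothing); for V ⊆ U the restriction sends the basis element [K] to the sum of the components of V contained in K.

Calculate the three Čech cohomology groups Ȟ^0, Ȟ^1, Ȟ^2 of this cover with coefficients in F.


Ȟ^0 ≅ Z, Ȟ^1 ≅ Z^3, Ȟ^2 ≅ 0

nerve simplices:
  V1={{q1},{q3},{q5},{q6},{q1,q2},{q1,q3},{q1,q5},{q1,q6},{q1,q7},{q2,q6},{q3,q5},{q3,q6},{q3,q7},{q4,q5},{q4,q6},{q5,q6},{q6,q7},{q1,q2,q7},{q1,q3,q5},{q1,q5,q6},{q2,q4,q6},{q3,q6,q7}} V2={{q2},{q6},{q1,q2},{q1,q6},{q2,q4},{q2,q6},{q2,q7},{q3,q6},{q4,q6},{q5,q6},{q6,q7},{q1,q2,q7},{q1,q5,q6},{q2,q4,q6},{q3,q6,q7}} V3={{q4},{q7},{q1,q7},{q2,q4},{q2,q7},{q3,q7},{q4,q5},{q4,q6},{q6,q7},{q1,q2,q7},{q2,q4,q6},{q3,q6,q7}}
  V12={{q6},{q1,q2},{q1,q6},{q2,q6},{q3,q6},{q4,q6},{q5,q6},{q6,q7},{q1,q2,q7},{q1,q5,q6},{q2,q4,q6},{q3,q6,q7}} V13={{q1,q7},{q3,q7},{q4,q5},{q4,q6},{q6,q7},{q1,q2,q7},{q2,q4,q6},{q3,q6,q7}} V23={{q2,q4},{q2,q7},{q4,q6},{q6,q7},{q1,q2,q7},{q2,q4,q6},{q3,q6,q7}}
  V123={{q4,q6},{q6,q7},{q1,q2,q7},{q2,q4,q6},{q3,q6,q7}}
components per intersection:
  V1: {{q1},{q3},{q5},{q6},{q1,q2},{q1,q3},{q1,q5},{q1,q6},{q1,q7},{q2,q6},{q3,q5},{q3,q6},{q3,q7},{q4,q5},{q4,q6},{q5,q6},{q6,q7},{q1,q2,q7},{q1,q3,q5},{q1,q5,q6},{q2,q4,q6},{q3,q6,q7}}
  V2: {{q2},{q6},{q1,q2},{q1,q6},{q2,q4},{q2,q6},{q2,q7},{q3,q6},{q4,q6},{q5,q6},{q6,q7},{q1,q2,q7},{q1,q5,q6},{q2,q4,q6},{q3,q6,q7}}
  V3: {{q4},{q2,q4},{q4,q5},{q4,q6},{q2,q4,q6}} {{q7},{q1,q7},{q2,q7},{q3,q7},{q6,q7},{q1,q2,q7},{q3,q6,q7}}
  V12: {{q6},{q1,q6},{q2,q6},{q3,q6},{q4,q6},{q5,q6},{q6,q7},{q1,q5,q6},{q2,q4,q6},{q3,q6,q7}} {{q1,q2},{q1,q2,q7}}
  V13: {{q1,q7},{q1,q2,q7}} {{q3,q7},{q6,q7},{q3,q6,q7}} {{q4,q5}} {{q4,q6},{q2,q4,q6}}
  V23: {{q2,q4},{q4,q6},{q2,q4,q6}} {{q2,q7},{q1,q2,q7}} {{q6,q7},{q3,q6,q7}}
  V123: {{q4,q6},{q2,q4,q6}} {{q6,q7},{q3,q6,q7}} {{q1,q2,q7}}
C dims 4,9,3; δ0: rk 3, SNF 1^3; δ1: rk 3, SNF 1^3
degree 0: 4−3−0 = 1 → Ȟ^0 ≅ Z
degree 1: 9−3−3 = 3 → Ȟ^1 ≅ Z^3
degree 2: 3−0−3 = 0 → Ȟ^2 ≅ 0


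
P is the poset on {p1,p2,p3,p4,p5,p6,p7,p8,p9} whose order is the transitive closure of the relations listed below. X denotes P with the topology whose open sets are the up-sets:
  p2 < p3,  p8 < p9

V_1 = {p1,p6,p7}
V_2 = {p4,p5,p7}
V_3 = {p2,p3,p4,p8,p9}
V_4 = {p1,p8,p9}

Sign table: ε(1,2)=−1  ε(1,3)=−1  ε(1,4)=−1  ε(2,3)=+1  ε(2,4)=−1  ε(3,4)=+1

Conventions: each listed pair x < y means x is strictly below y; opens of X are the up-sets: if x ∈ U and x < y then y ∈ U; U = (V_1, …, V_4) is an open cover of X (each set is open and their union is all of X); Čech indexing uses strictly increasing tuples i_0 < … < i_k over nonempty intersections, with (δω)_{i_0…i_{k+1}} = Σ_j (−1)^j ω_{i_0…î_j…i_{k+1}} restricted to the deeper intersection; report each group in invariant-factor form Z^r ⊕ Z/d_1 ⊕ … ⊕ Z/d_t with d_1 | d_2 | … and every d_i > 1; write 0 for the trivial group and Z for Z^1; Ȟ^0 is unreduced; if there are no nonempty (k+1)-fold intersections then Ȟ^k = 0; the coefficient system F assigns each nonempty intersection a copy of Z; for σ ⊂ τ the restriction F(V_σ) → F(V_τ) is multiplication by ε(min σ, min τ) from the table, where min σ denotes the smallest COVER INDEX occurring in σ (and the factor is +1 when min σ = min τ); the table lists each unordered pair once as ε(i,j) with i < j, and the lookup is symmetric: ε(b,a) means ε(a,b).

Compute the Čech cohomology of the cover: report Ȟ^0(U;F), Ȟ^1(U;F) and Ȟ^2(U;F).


nerve simplices:
  V12={p7} V14={p1} V23={p4} V34={p8,p9}
C dims 4,4; δ0: rk 3, SNF 1^3
degree 0: 4−3−0 = 1 → Ȟ^0 ≅ Z
degree 1: 4−0−3 = 1 → Ȟ^1 ≅ Z
degree 2: 0−0−0 = 0 → Ȟ^2 ≅ 0

Ȟ^0(U;F) ≅ Z; Ȟ^1(U;F) ≅ Z; Ȟ^2(U;F) ≅ 0


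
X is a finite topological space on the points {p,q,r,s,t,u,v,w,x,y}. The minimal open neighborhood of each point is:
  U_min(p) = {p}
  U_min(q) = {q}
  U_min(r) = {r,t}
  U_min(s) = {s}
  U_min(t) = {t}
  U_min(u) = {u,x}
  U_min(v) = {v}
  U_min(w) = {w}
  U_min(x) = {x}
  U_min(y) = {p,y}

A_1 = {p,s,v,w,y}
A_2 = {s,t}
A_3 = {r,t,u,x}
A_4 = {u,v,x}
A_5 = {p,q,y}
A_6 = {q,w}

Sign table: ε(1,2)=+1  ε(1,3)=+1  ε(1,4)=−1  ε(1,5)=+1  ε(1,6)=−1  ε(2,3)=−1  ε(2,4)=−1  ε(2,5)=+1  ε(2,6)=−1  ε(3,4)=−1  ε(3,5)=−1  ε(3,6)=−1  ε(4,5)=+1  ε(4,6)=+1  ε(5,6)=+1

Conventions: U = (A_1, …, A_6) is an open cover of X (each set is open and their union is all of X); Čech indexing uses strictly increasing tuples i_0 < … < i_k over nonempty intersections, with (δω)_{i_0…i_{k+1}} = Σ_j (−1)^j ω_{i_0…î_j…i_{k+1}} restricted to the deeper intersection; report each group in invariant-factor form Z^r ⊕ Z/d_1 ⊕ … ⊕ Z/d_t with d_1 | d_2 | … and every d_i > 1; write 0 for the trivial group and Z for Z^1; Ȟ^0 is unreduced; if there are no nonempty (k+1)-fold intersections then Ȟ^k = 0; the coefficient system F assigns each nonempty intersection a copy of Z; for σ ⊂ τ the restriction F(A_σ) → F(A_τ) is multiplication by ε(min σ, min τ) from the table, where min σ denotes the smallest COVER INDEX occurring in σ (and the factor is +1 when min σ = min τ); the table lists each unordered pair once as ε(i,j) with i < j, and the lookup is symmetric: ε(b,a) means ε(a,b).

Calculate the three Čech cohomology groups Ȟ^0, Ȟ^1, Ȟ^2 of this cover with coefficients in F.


nonempty overlaps:
  A12={s} A14={v} A15={p,y} A16={w} A23={t} A34={u,x} A56={q}
C dims 6,7; δ0: rk 6, SNF 1^5·2
degree 0: 6−6−0 = 0 → Ȟ^0 ≅ 0
degree 1: 7−0−6 = 1 plus torsion [2] → Ȟ^1 ≅ Z ⊕ Z/2
degree 2: 0−0−0 = 0 → Ȟ^2 ≅ 0

Ȟ^0 ≅ 0,  Ȟ^1 ≅ Z ⊕ Z/2,  Ȟ^2 ≅ 0


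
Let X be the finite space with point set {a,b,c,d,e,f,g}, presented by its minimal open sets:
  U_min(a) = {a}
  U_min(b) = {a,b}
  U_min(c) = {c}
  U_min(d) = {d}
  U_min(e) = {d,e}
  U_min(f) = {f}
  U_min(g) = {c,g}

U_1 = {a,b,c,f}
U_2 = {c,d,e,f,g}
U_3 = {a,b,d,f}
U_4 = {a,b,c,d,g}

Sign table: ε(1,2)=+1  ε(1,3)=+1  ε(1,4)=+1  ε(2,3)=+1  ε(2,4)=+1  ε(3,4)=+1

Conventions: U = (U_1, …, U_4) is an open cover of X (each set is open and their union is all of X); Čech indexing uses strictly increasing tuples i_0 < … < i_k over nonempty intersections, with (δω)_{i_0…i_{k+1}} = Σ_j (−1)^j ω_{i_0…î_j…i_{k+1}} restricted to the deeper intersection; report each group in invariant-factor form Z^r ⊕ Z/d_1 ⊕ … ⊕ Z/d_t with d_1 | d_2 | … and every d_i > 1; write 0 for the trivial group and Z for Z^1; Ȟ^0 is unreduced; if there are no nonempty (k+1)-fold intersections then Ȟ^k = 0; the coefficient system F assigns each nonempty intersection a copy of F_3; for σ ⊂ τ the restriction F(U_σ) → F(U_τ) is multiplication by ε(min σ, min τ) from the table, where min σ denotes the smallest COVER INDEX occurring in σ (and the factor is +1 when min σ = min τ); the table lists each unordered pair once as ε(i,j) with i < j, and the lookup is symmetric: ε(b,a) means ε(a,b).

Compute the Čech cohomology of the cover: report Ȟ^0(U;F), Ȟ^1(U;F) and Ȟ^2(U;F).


Ȟ^0(U;F) ≅ Z/3; Ȟ^1(U;F) ≅ 0; Ȟ^2(U;F) ≅ Z/3

nonempty intersections:
  U12={c,f} U13={a,b,f} U14={a,b,c} U23={d,f} U24={c,d,g} U34={a,b,d}
  U123={f} U124={c} U134={a,b} U234={d}
C dims 4,6,4; δ0: rk_F3 3; δ1: rk_F3 3
Ȟ^0: (4−3)−0=1 ⇒ Z/3
Ȟ^1: (6−3)−3=0 ⇒ 0
Ȟ^2: (4−0)−3=1 ⇒ Z/3


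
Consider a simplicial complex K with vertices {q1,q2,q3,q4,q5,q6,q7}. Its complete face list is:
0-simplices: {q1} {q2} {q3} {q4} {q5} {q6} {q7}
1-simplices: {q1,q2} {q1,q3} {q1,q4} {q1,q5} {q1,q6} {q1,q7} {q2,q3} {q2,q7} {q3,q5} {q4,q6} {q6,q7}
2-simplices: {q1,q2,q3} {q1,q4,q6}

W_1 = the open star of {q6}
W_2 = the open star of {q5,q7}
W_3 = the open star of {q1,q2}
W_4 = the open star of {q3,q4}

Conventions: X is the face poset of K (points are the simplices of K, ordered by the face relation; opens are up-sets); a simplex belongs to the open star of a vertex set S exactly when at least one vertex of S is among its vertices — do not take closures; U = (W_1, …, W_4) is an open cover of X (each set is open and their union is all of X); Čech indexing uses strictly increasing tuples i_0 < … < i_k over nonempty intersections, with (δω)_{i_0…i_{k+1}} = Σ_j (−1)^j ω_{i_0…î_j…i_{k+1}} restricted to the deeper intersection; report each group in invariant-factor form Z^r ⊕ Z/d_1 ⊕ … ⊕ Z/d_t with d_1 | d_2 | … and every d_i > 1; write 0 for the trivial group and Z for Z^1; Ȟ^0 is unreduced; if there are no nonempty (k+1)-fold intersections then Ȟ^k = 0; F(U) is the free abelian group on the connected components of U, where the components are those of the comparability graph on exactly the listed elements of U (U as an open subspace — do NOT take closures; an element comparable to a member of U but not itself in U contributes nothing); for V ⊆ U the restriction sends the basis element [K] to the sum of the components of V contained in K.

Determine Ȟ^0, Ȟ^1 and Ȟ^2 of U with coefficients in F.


nerve of the cover:
  W1={{q6},{q1,q6},{q4,q6},{q6,q7},{q1,q4,q6}} W2={{q5},{q7},{q1,q5},{q1,q7},{q2,q7},{q3,q5},{q6,q7}} W3={{q1},{q2},{q1,q2},{q1,q3},{q1,q4},{q1,q5},{q1,q6},{q1,q7},{q2,q3},{q2,q7},{q1,q2,q3},{q1,q4,q6}} W4={{q3},{q4},{q1,q3},{q1,q4},{q2,q3},{q3,q5},{q4,q6},{q1,q2,q3},{q1,q4,q6}}
  W12={{q6,q7}} W13={{q1,q6},{q1,q4,q6}} W14={{q4,q6},{q1,q4,q6}} W23={{q1,q5},{q1,q7},{q2,q7}} W24={{q3,q5}} W34={{q1,q3},{q1,q4},{q2,q3},{q1,q2,q3},{q1,q4,q6}}
  W134={{q1,q4,q6}}
components per intersection:
  W1: {{q6},{q1,q6},{q4,q6},{q6,q7},{q1,q4,q6}}
  W2: {{q5},{q1,q5},{q3,q5}} {{q7},{q1,q7},{q2,q7},{q6,q7}}
  W3: {{q1},{q2},{q1,q2},{q1,q3},{q1,q4},{q1,q5},{q1,q6},{q1,q7},{q2,q3},{q2,q7},{q1,q2,q3},{q1,q4,q6}}
  W4: {{q3},{q1,q3},{q2,q3},{q3,q5},{q1,q2,q3}} {{q4},{q1,q4},{q4,q6},{q1,q4,q6}}
  W12: {{q6,q7}}
  W13: {{q1,q6},{q1,q4,q6}}
  W14: {{q4,q6},{q1,q4,q6}}
  W23: {{q1,q5}} {{q1,q7}} {{q2,q7}}
  W24: {{q3,q5}}
  W34: {{q1,q3},{q2,q3},{q1,q2,q3}} {{q1,q4},{q1,q4,q6}}
  W134: {{q1,q4,q6}}
C dims 6,9,1; δ0: rk 5, SNF 1^5; δ1: rk 1, SNF 1^1
Ȟ^0 = (6 − 5) − 0 = 1, so Ȟ^0 ≅ Z
Ȟ^1 = (9 − 1) − 5 = 3, so Ȟ^1 ≅ Z^3
Ȟ^2 = (1 − 0) − 1 = 0, so Ȟ^2 ≅ 0

Ȟ^0 ≅ Z; Ȟ^1 ≅ Z^3; Ȟ^2 ≅ 0


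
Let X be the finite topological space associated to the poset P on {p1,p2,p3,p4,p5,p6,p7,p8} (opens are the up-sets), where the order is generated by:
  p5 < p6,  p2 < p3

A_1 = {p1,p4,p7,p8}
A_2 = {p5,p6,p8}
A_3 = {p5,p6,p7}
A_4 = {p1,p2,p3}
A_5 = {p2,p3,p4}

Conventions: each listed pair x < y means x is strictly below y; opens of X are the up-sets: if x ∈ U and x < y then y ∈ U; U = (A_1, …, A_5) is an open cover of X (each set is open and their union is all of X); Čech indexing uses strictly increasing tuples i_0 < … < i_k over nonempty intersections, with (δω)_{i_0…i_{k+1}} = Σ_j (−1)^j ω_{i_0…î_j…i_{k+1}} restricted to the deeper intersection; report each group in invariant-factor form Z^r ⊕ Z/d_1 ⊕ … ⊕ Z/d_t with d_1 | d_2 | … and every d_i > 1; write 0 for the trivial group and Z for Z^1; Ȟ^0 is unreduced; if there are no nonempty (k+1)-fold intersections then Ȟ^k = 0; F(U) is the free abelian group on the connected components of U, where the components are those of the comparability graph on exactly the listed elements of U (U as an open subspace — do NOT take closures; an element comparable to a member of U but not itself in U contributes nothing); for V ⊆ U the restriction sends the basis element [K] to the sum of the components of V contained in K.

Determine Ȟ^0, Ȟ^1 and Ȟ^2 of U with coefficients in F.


Ȟ^0 ≅ Z^6,  Ȟ^1 ≅ 0,  Ȟ^2 ≅ 0

nerve simplices:
  A12={p8} A13={p7} A14={p1} A15={p4} A23={p5,p6} A45={p2,p3}
components per intersection:
  A1: {p1} {p4} {p7} {p8}
  A2: {p5,p6} {p8}
  A3: {p5,p6} {p7}
  A4: {p1} {p2,p3}
  A5: {p2,p3} {p4}
  A12: {p8}
  A13: {p7}
  A14: {p1}
  A15: {p4}
  A23: {p5,p6}
  A45: {p2,p3}
C dims 12,6; δ0: rk 6, SNF 1^6
degree 0: 12−6−0 = 6 → Ȟ^0 ≅ Z^6
degree 1: 6−0−6 = 0 → Ȟ^1 ≅ 0
degree 2: 0−0−0 = 0 → Ȟ^2 ≅ 0


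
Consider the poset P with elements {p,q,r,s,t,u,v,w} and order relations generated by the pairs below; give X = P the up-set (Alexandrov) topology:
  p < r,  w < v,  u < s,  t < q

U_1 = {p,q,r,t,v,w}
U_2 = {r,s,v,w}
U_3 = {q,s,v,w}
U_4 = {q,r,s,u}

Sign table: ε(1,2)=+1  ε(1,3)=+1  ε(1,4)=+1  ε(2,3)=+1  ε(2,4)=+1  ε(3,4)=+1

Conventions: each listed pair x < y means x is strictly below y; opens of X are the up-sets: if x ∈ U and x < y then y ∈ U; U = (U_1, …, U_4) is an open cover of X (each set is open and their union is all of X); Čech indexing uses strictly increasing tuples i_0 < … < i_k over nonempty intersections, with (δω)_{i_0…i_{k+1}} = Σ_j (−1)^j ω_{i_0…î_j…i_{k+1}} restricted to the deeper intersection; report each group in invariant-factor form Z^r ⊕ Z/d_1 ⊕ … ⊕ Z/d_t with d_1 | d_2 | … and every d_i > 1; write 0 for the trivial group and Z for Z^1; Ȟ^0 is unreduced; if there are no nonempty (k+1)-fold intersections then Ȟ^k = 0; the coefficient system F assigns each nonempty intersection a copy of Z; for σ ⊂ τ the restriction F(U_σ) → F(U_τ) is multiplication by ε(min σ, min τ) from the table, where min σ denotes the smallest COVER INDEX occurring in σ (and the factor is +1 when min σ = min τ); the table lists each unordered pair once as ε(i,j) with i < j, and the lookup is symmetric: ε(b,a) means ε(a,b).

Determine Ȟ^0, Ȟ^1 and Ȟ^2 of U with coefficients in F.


nonempty overlaps:
  U12={r,v,w} U13={q,v,w} U14={q,r} U23={s,v,w} U24={r,s} U34={q,s}
  U123={v,w} U124={r} U134={q} U234={s}
C dims 4,6,4; δ0: rk 3, SNF 1^3; δ1: rk 3, SNF 1^3
degree 0: 4−3−0 = 1 → Ȟ^0 ≅ Z
degree 1: 6−3−3 = 0 → Ȟ^1 ≅ 0
degree 2: 4−0−3 = 1 → Ȟ^2 ≅ Z

Ȟ^0 = Z, Ȟ^1 = 0 and Ȟ^2 = Z


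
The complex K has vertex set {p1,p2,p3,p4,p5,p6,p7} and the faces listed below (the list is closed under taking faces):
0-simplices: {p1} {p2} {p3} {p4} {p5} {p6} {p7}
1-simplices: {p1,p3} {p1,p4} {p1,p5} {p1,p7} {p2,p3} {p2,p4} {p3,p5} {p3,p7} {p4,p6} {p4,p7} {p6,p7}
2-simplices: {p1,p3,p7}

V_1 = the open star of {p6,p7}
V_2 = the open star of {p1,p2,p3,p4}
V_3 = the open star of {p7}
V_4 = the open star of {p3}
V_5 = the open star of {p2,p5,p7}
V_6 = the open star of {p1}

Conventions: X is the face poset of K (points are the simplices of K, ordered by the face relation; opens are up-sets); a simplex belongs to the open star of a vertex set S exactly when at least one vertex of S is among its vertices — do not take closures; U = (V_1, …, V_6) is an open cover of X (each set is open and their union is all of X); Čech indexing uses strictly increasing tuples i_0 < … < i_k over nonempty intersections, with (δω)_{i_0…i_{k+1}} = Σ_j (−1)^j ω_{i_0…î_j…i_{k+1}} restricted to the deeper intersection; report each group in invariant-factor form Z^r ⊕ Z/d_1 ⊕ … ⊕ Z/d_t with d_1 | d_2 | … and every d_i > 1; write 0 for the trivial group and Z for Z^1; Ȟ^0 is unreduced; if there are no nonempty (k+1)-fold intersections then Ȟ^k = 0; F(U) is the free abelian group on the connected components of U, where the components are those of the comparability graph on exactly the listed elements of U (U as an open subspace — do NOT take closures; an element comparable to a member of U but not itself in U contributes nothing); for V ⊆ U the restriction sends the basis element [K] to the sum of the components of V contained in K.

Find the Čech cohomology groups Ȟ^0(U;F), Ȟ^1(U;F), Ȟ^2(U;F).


cover nerve:
  V1={{p6},{p7},{p1,p7},{p3,p7},{p4,p6},{p4,p7},{p6,p7},{p1,p3,p7}} V2={{p1},{p2},{p3},{p4},{p1,p3},{p1,p4},{p1,p5},{p1,p7},{p2,p3},{p2,p4},{p3,p5},{p3,p7},{p4,p6},{p4,p7},{p1,p3,p7}} V3={{p7},{p1,p7},{p3,p7},{p4,p7},{p6,p7},{p1,p3,p7}} V4={{p3},{p1,p3},{p2,p3},{p3,p5},{p3,p7},{p1,p3,p7}} V5={{p2},{p5},{p7},{p1,p5},{p1,p7},{p2,p3},{p2,p4},{p3,p5},{p3,p7},{p4,p7},{p6,p7},{p1,p3,p7}} V6={{p1},{p1,p3},{p1,p4},{p1,p5},{p1,p7},{p1,p3,p7}}
  V12={{p1,p7},{p3,p7},{p4,p6},{p4,p7},{p1,p3,p7}} V13={{p7},{p1,p7},{p3,p7},{p4,p7},{p6,p7},{p1,p3,p7}} V14={{p3,p7},{p1,p3,p7}} V15={{p7},{p1,p7},{p3,p7},{p4,p7},{p6,p7},{p1,p3,p7}} V16={{p1,p7},{p1,p3,p7}} V23={{p1,p7},{p3,p7},{p4,p7},{p1,p3,p7}} V24={{p3},{p1,p3},{p2,p3},{p3,p5},{p3,p7},{p1,p3,p7}} V25={{p2},{p1,p5},{p1,p7},{p2,p3},{p2,p4},{p3,p5},{p3,p7},{p4,p7},{p1,p3,p7}} V26={{p1},{p1,p3},{p1,p4},{p1,p5},{p1,p7},{p1,p3,p7}} V34={{p3,p7},{p1,p3,p7}} V35={{p7},{p1,p7},{p3,p7},{p4,p7},{p6,p7},{p1,p3,p7}} V36={{p1,p7},{p1,p3,p7}} V45={{p2,p3},{p3,p5},{p3,p7},{p1,p3,p7}} V46={{p1,p3},{p1,p3,p7}} V56={{p1,p5},{p1,p7},{p1,p3,p7}}
  V123={{p1,p7},{p3,p7},{p4,p7},{p1,p3,p7}} V124={{p3,p7},{p1,p3,p7}} V125={{p1,p7},{p3,p7},{p4,p7},{p1,p3,p7}} V126={{p1,p7},{p1,p3,p7}} V134={{p3,p7},{p1,p3,p7}} V135={{p7},{p1,p7},{p3,p7},{p4,p7},{p6,p7},{p1,p3,p7}} V136={{p1,p7},{p1,p3,p7}} V145={{p3,p7},{p1,p3,p7}} V146={{p1,p3,p7}} V156={{p1,p7},{p1,p3,p7}} V234={{p3,p7},{p1,p3,p7}} V235={{p1,p7},{p3,p7},{p4,p7},{p1,p3,p7}} V236={{p1,p7},{p1,p3,p7}} V245={{p2,p3},{p3,p5},{p3,p7},{p1,p3,p7}} V246={{p1,p3},{p1,p3,p7}} V256={{p1,p5},{p1,p7},{p1,p3,p7}} V345={{p3,p7},{p1,p3,p7}} V346={{p1,p3,p7}} V356={{p1,p7},{p1,p3,p7}} V456={{p1,p3,p7}}
  V1234={{p3,p7},{p1,p3,p7}} V1235={{p1,p7},{p3,p7},{p4,p7},{p1,p3,p7}} V1236={{p1,p7},{p1,p3,p7}} V1245={{p3,p7},{p1,p3,p7}} V1246={{p1,p3,p7}} V1256={{p1,p7},{p1,p3,p7}} V1345={{p3,p7},{p1,p3,p7}} V1346={{p1,p3,p7}} V1356={{p1,p7},{p1,p3,p7}} V1456={{p1,p3,p7}} V2345={{p3,p7},{p1,p3,p7}} V2346={{p1,p3,p7}} V2356={{p1,p7},{p1,p3,p7}} V2456={{p1,p3,p7}} V3456={{p1,p3,p7}}
  V12345={{p3,p7},{p1,p3,p7}} V12346={{p1,p3,p7}} V12356={{p1,p7},{p1,p3,p7}} V12456={{p1,p3,p7}} V13456={{p1,p3,p7}} V23456={{p1,p3,p7}}
  V123456={{p1,p3,p7}}
components per intersection:
  V1: {{p6},{p7},{p1,p7},{p3,p7},{p4,p6},{p4,p7},{p6,p7},{p1,p3,p7}}
  V2: {{p1},{p2},{p3},{p4},{p1,p3},{p1,p4},{p1,p5},{p1,p7},{p2,p3},{p2,p4},{p3,p5},{p3,p7},{p4,p6},{p4,p7},{p1,p3,p7}}
  V3: {{p7},{p1,p7},{p3,p7},{p4,p7},{p6,p7},{p1,p3,p7}}
  V4: {{p3},{p1,p3},{p2,p3},{p3,p5},{p3,p7},{p1,p3,p7}}
  V5: {{p2},{p2,p3},{p2,p4}} {{p5},{p1,p5},{p3,p5}} {{p7},{p1,p7},{p3,p7},{p4,p7},{p6,p7},{p1,p3,p7}}
  V6: {{p1},{p1,p3},{p1,p4},{p1,p5},{p1,p7},{p1,p3,p7}}
  V12: {{p1,p7},{p3,p7},{p1,p3,p7}} {{p4,p6}} {{p4,p7}}
  V13: {{p7},{p1,p7},{p3,p7},{p4,p7},{p6,p7},{p1,p3,p7}}
  V14: {{p3,p7},{p1,p3,p7}}
  V15: {{p7},{p1,p7},{p3,p7},{p4,p7},{p6,p7},{p1,p3,p7}}
  V16: {{p1,p7},{p1,p3,p7}}
  V23: {{p1,p7},{p3,p7},{p1,p3,p7}} {{p4,p7}}
  V24: {{p3},{p1,p3},{p2,p3},{p3,p5},{p3,p7},{p1,p3,p7}}
  V25: {{p2},{p2,p3},{p2,p4}} {{p1,p5}} {{p1,p7},{p3,p7},{p1,p3,p7}} {{p3,p5}} {{p4,p7}}
  V26: {{p1},{p1,p3},{p1,p4},{p1,p5},{p1,p7},{p1,p3,p7}}
  V34: {{p3,p7},{p1,p3,p7}}
  V35: {{p7},{p1,p7},{p3,p7},{p4,p7},{p6,p7},{p1,p3,p7}}
  V36: {{p1,p7},{p1,p3,p7}}
  V45: {{p2,p3}} {{p3,p5}} {{p3,p7},{p1,p3,p7}}
  V46: {{p1,p3},{p1,p3,p7}}
  V56: {{p1,p5}} {{p1,p7},{p1,p3,p7}}
  V123: {{p1,p7},{p3,p7},{p1,p3,p7}} {{p4,p7}}
  V124: {{p3,p7},{p1,p3,p7}}
  V125: {{p1,p7},{p3,p7},{p1,p3,p7}} {{p4,p7}}
  V126: {{p1,p7},{p1,p3,p7}}
  V134: {{p3,p7},{p1,p3,p7}}
  V135: {{p7},{p1,p7},{p3,p7},{p4,p7},{p6,p7},{p1,p3,p7}}
  V136: {{p1,p7},{p1,p3,p7}}
  V145: {{p3,p7},{p1,p3,p7}}
  V146: {{p1,p3,p7}}
  V156: {{p1,p7},{p1,p3,p7}}
  V234: {{p3,p7},{p1,p3,p7}}
  V235: {{p1,p7},{p3,p7},{p1,p3,p7}} {{p4,p7}}
  V236: {{p1,p7},{p1,p3,p7}}
  V245: {{p2,p3}} {{p3,p5}} {{p3,p7},{p1,p3,p7}}
  V246: {{p1,p3},{p1,p3,p7}}
  V256: {{p1,p5}} {{p1,p7},{p1,p3,p7}}
  V345: {{p3,p7},{p1,p3,p7}}
  V346: {{p1,p3,p7}}
  V356: {{p1,p7},{p1,p3,p7}}
  V456: {{p1,p3,p7}}
  V1234: {{p3,p7},{p1,p3,p7}}
  V1235: {{p1,p7},{p3,p7},{p1,p3,p7}} {{p4,p7}}
  V1236: {{p1,p7},{p1,p3,p7}}
  V1245: {{p3,p7},{p1,p3,p7}}
  V1246: {{p1,p3,p7}}
  V1256: {{p1,p7},{p1,p3,p7}}
  V1345: {{p3,p7},{p1,p3,p7}}
  V1346: {{p1,p3,p7}}
  V1356: {{p1,p7},{p1,p3,p7}}
  V1456: {{p1,p3,p7}}
  V2345: {{p3,p7},{p1,p3,p7}}
  V2346: {{p1,p3,p7}}
  V2356: {{p1,p7},{p1,p3,p7}}
  V2456: {{p1,p3,p7}}
  V3456: {{p1,p3,p7}}
  V12345: {{p3,p7},{p1,p3,p7}}
  V12346: {{p1,p3,p7}}
  V12356: {{p1,p7},{p1,p3,p7}}
  V12456: {{p1,p3,p7}}
  V13456: {{p1,p3,p7}}
  V23456: {{p1,p3,p7}}
  V123456: {{p1,p3,p7}}
C dims 8,25,26,16; δ0: rk 7, SNF 1^7; δ1: rk 15, SNF 1^15; δ2: rk 11, SNF 1^11
Ȟ^0: (8−7)−0=1 ⇒ Z
Ȟ^1: (25−15)−7=3 ⇒ Z^3
Ȟ^2: (26−11)−15=0 ⇒ 0

Ȟ^0(U;F) ≅ Z, Ȟ^1(U;F) ≅ Z^3, Ȟ^2(U;F) ≅ 0


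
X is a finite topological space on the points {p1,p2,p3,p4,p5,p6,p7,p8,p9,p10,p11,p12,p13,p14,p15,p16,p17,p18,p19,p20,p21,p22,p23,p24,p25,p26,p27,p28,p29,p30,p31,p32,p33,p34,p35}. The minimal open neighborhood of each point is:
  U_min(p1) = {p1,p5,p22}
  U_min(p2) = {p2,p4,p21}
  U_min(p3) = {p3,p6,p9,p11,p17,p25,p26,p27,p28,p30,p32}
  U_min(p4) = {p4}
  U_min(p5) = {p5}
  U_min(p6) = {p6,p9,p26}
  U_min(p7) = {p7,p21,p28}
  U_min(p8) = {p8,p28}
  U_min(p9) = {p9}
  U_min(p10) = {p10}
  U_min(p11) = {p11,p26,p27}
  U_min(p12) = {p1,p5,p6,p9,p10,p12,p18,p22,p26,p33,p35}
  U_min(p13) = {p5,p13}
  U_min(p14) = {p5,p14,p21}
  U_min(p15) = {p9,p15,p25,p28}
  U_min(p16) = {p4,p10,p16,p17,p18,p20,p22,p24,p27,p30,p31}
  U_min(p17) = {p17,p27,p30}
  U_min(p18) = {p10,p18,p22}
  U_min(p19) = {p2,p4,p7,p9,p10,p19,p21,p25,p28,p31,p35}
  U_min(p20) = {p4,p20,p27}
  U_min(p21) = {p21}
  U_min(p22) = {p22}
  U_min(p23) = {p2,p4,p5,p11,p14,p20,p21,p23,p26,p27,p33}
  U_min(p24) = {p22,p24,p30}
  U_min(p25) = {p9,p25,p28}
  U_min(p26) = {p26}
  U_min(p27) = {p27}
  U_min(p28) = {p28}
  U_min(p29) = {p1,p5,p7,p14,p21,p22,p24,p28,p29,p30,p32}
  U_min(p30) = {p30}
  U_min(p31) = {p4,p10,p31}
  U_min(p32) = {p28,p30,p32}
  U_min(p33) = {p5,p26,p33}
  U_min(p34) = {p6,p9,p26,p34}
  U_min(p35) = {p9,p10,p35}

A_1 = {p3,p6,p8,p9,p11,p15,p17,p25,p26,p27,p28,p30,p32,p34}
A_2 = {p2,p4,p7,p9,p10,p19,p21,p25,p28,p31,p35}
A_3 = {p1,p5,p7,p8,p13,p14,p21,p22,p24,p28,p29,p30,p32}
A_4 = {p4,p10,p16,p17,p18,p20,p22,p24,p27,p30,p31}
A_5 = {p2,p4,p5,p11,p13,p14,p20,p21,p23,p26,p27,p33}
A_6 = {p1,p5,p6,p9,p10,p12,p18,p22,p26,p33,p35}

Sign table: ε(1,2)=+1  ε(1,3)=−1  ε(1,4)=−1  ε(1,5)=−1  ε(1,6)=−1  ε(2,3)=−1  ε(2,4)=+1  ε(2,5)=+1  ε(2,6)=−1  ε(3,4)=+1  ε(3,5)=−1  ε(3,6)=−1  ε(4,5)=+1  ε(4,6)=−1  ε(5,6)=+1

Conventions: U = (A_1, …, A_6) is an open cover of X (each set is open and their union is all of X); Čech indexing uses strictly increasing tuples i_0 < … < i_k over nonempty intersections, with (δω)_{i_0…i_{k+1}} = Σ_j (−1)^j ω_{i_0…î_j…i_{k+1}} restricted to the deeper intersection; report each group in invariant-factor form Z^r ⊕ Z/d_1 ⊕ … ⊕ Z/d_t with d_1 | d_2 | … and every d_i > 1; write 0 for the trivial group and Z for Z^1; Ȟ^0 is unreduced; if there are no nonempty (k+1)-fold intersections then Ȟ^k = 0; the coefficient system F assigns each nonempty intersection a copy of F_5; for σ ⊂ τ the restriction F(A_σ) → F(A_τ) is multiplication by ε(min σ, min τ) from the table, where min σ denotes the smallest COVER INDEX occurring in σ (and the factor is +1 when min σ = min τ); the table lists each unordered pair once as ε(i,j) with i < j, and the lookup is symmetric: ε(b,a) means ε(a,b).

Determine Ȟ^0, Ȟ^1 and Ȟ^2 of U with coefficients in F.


nonempty intersections:
  A12={p9,p25,p28} A13={p8,p28,p30,p32} A14={p17,p27,p30} A15={p11,p26,p27} A16={p6,p9,p26} A23={p7,p21,p28} A24={p4,p10,p31} A25={p2,p4,p21} A26={p9,p10,p35} A34={p22,p24,p30} A35={p5,p13,p14,p21} A36={p1,p5,p22} A45={p4,p20,p27} A46={p10,p18,p22} A56={p5,p26,p33}
  A123={p28} A126={p9} A134={p30} A145={p27} A156={p26} A235={p21} A245={p4} A246={p10} A346={p22} A356={p5}
C dims 6,15,10; δ0: rk_F5 6; δ1: rk_F5 9
Ȟ^0: (6−6)−0=0 ⇒ 0
Ȟ^1: (15−9)−6=0 ⇒ 0
Ȟ^2: (10−0)−9=1 ⇒ Z/5

Ȟ^0 = 0, Ȟ^1 = 0 and Ȟ^2 = Z/5


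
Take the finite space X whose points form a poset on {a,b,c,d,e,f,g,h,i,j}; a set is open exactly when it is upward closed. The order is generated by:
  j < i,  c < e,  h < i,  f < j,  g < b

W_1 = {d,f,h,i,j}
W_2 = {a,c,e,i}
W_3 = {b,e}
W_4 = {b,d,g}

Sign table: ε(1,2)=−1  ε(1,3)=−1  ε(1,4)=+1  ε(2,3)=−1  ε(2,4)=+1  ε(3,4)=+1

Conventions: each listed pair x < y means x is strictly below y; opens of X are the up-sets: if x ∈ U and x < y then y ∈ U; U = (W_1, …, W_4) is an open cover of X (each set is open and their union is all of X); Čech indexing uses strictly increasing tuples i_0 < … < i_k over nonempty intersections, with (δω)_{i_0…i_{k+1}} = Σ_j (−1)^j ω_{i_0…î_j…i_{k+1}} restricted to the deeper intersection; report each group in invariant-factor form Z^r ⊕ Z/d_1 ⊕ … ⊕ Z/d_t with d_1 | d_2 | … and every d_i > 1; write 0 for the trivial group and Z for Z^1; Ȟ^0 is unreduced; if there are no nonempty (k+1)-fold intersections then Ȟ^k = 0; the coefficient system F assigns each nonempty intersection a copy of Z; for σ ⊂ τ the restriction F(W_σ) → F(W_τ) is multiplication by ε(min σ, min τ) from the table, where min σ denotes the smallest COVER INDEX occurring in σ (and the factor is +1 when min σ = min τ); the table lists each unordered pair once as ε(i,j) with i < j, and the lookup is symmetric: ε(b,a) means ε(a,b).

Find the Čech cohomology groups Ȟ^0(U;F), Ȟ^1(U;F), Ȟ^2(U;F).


cover nerve:
  W12={i} W14={d} W23={e} W34={b}
C dims 4,4; δ0: rk 3, SNF 1^3
Ȟ^0: (4−3)−0=1 ⇒ Z
Ȟ^1: (4−0)−3=1 ⇒ Z
Ȟ^2: (0−0)−0=0 ⇒ 0

Ȟ^0(U;F) ≅ Z; Ȟ^1(U;F) ≅ Z; Ȟ^2(U;F) ≅ 0


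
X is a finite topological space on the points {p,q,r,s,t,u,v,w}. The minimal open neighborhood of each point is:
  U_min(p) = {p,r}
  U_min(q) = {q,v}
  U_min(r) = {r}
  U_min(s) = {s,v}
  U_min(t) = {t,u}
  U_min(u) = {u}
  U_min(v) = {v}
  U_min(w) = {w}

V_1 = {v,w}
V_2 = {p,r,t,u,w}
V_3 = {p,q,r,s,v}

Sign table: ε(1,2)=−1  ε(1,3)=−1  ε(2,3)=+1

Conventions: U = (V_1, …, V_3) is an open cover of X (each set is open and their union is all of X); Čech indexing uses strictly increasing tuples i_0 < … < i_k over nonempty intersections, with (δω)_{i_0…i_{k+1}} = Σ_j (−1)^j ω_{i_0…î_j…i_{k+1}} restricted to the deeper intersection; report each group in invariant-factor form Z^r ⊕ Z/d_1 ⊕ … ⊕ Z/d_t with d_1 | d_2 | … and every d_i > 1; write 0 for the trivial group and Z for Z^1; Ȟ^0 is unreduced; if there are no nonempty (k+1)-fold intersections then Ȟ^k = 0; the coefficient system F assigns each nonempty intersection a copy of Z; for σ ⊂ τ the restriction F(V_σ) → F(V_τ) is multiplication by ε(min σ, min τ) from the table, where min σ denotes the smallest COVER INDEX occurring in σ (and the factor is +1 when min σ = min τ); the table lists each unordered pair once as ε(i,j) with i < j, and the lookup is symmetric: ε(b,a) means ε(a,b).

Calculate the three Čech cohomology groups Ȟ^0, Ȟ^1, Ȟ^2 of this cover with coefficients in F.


intersection data:
  V12={w} V13={v} V23={p,r}
C dims 3,3; δ0: rk 2, SNF 1^2
Ȟ^0 = (3 − 2) − 0 = 1, so Ȟ^0 ≅ Z
Ȟ^1 = (3 − 0) − 2 = 1, so Ȟ^1 ≅ Z
Ȟ^2 = (0 − 0) − 0 = 0, so Ȟ^2 ≅ 0

Ȟ^0 ≅ Z,  Ȟ^1 ≅ Z,  Ȟ^2 ≅ 0


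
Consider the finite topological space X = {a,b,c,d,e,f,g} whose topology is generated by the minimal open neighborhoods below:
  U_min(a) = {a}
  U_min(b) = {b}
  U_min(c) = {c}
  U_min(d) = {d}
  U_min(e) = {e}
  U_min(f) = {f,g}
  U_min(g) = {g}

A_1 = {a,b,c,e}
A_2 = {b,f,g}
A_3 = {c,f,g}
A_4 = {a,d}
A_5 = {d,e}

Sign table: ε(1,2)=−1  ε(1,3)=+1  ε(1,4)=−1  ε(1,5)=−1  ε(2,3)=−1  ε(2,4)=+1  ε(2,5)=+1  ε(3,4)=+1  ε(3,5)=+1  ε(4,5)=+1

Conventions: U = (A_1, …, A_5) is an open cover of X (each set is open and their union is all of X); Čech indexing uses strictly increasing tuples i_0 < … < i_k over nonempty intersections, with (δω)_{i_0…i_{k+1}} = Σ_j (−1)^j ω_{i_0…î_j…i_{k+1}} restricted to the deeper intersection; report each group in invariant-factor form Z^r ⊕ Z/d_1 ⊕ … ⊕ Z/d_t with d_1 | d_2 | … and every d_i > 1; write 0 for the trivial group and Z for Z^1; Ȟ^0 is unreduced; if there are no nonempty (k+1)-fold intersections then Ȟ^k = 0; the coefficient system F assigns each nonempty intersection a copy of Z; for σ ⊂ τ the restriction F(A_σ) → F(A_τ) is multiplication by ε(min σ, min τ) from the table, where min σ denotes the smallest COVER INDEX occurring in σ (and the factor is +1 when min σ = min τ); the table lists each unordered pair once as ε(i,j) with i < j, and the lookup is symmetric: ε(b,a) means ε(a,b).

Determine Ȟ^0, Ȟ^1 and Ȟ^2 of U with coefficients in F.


Ȟ^0 = Z, Ȟ^1 = Z^2, Ȟ^2 = 0

nerve simplices:
  A12={b} A13={c} A14={a} A15={e} A23={f,g} A45={d}
C dims 5,6; δ0: rk 4, SNF 1^4
degree 0: 5−4−0 = 1 → Ȟ^0 ≅ Z
degree 1: 6−0−4 = 2 → Ȟ^1 ≅ Z^2
degree 2: 0−0−0 = 0 → Ȟ^2 ≅ 0
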